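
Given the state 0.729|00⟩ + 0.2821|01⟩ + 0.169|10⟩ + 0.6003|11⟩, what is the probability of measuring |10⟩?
0.02856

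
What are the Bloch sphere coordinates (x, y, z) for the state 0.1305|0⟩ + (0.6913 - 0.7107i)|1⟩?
(0.1804, -0.1855, -0.966)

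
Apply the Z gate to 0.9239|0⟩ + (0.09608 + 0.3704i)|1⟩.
0.9239|0⟩ + (-0.09608 - 0.3704i)|1⟩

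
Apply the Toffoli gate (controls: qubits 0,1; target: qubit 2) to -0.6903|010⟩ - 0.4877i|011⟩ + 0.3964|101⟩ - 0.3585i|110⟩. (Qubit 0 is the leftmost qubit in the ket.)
-0.6903|010⟩ - 0.4877i|011⟩ + 0.3964|101⟩ - 0.3585i|111⟩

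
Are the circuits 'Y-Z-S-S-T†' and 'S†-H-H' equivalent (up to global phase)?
No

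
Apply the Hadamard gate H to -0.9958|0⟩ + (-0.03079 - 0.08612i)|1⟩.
(-0.7259 - 0.0609i)|0⟩ + (-0.6824 + 0.0609i)|1⟩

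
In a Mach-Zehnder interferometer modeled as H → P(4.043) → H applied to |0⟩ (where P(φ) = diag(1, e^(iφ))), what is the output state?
(0.1897 - 0.3921i)|0⟩ + (0.8103 + 0.3921i)|1⟩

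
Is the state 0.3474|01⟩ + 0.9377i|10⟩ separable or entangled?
Entangled

Writing the state as a|00⟩ + b|01⟩ + c|10⟩ + d|11⟩, it is a product state iff ad − bc = 0.
Here (a, b, c, d) = (0, 0.3474, 0.9377i, 0): ad − bc = (0)(0) − (0.3474)(0.9377i) = -0.3258i ≠ 0, so the state is entangled.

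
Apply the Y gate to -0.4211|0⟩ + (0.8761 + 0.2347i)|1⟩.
(0.2347 - 0.8761i)|0⟩ - 0.4211i|1⟩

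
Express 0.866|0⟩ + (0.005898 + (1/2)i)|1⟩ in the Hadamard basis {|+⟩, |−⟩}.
(0.6165 + (1/√8)i)|+⟩ + (0.6082 - (1/√8)i)|−⟩

With |ψ⟩ = α|0⟩ + β|1⟩, the Hadamard-basis coefficients are ⟨+|ψ⟩ = (α + β)/√2 and ⟨−|ψ⟩ = (α − β)/√2.
Here α = 0.866, β = (0.005898 + (1/2)i): (α + β)/√2 = (0.6165 + (1/√8)i), (α − β)/√2 = (0.6082 - (1/√8)i).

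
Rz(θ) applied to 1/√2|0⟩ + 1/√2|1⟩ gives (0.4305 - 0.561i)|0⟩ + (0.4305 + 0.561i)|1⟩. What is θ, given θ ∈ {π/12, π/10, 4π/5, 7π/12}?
7π/12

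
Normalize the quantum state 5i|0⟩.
i|0⟩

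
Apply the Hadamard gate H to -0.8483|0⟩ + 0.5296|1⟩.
-0.2254|0⟩ - 0.9743|1⟩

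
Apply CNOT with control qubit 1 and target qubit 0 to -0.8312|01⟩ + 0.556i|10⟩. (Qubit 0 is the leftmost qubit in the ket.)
0.556i|10⟩ - 0.8312|11⟩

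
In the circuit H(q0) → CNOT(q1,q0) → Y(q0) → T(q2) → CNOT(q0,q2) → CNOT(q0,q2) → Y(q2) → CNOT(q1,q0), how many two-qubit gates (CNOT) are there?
4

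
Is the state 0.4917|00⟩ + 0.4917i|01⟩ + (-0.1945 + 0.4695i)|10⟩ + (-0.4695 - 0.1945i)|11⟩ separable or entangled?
Separable

Writing the state as a|00⟩ + b|01⟩ + c|10⟩ + d|11⟩, it is a product state iff ad − bc = 0.
Here (a, b, c, d) = (0.4917, 0.4917i, (-0.1945 + 0.4695i), (-0.4695 - 0.1945i)): ad − bc = (0.4917)(-0.4695 - 0.1945i) − (0.4917i)(-0.1945 + 0.4695i) = 0, so the state is separable.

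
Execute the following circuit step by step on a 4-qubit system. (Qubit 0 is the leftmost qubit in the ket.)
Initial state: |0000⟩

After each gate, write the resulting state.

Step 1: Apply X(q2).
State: |0010⟩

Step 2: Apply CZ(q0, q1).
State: |0010⟩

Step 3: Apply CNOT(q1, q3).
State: |0010⟩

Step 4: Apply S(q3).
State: |0010⟩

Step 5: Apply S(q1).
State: |0010⟩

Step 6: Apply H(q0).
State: 1/√2|0010⟩ + 1/√2|1010⟩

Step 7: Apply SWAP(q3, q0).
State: 1/√2|0010⟩ + 1/√2|0011⟩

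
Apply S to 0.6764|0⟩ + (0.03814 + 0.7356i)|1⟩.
0.6764|0⟩ + (-0.7356 + 0.03814i)|1⟩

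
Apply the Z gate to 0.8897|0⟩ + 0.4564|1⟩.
0.8897|0⟩ - 0.4564|1⟩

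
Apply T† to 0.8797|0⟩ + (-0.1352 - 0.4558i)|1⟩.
0.8797|0⟩ + (-0.4179 - 0.2267i)|1⟩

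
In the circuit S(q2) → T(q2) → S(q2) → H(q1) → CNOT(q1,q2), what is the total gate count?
5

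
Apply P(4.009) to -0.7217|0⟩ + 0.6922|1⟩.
-0.7217|0⟩ + (-0.4477 - 0.5279i)|1⟩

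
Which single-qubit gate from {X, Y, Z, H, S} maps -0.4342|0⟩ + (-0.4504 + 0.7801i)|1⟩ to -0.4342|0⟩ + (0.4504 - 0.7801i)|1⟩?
Z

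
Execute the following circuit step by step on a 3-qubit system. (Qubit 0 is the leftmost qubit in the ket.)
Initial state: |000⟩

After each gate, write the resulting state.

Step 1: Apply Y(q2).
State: i|001⟩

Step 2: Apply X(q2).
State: i|000⟩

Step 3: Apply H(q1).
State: (1/√2)i|000⟩ + (1/√2)i|010⟩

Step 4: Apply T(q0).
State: (1/√2)i|000⟩ + (1/√2)i|010⟩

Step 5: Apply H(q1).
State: i|000⟩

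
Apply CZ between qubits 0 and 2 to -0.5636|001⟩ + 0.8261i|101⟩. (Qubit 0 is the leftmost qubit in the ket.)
-0.5636|001⟩ - 0.8261i|101⟩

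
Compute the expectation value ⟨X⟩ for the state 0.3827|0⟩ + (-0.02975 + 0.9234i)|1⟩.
-0.02277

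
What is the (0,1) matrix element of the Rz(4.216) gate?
0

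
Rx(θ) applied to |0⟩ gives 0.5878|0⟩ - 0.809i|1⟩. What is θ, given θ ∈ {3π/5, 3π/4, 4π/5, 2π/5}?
3π/5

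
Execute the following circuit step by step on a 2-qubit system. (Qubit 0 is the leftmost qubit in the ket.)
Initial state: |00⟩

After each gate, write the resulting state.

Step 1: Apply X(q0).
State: |10⟩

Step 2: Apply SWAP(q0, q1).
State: |01⟩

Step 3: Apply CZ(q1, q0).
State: |01⟩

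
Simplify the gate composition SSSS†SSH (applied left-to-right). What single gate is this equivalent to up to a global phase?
H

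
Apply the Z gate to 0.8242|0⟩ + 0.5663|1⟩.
0.8242|0⟩ - 0.5663|1⟩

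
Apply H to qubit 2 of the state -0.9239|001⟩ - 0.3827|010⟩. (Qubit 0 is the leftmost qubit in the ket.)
-0.6533|000⟩ + 0.6533|001⟩ - 0.2706|010⟩ - 0.2706|011⟩

H on qubit 2 mixes each pair of kets that differ only in qubit 2: amplitudes (a, b) of (|…0…⟩, |…1…⟩) become ((a + b)/√2, (a − b)/√2). Kets absent from the input have amplitude 0.
(|000⟩, |001⟩): (a, b) = (0, -0.9239) → (-0.6533, 0.6533)
(|010⟩, |011⟩): (a, b) = (-0.3827, 0) → (-0.2706, -0.2706)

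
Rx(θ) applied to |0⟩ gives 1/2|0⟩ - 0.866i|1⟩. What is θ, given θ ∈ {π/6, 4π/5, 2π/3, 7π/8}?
2π/3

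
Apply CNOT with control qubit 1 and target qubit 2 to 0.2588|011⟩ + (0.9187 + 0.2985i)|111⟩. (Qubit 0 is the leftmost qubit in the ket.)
0.2588|010⟩ + (0.9187 + 0.2985i)|110⟩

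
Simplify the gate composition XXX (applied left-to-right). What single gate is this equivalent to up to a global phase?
X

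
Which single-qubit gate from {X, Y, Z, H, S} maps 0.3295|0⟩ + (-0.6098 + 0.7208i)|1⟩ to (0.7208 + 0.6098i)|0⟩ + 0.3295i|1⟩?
Y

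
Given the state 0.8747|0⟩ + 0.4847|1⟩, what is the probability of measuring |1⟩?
0.2349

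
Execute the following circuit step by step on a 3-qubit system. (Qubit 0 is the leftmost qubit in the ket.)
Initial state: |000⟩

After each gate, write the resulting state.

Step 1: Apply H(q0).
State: 1/√2|000⟩ + 1/√2|100⟩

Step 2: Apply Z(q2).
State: 1/√2|000⟩ + 1/√2|100⟩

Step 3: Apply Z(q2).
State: 1/√2|000⟩ + 1/√2|100⟩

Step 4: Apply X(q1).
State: 1/√2|010⟩ + 1/√2|110⟩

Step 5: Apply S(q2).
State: 1/√2|010⟩ + 1/√2|110⟩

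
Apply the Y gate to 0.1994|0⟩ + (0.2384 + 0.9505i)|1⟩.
(0.9505 - 0.2384i)|0⟩ + 0.1994i|1⟩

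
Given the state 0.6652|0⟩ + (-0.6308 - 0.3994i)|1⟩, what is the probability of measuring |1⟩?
0.5574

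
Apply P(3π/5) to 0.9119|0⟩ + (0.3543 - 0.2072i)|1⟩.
0.9119|0⟩ + (0.08757 + 0.401i)|1⟩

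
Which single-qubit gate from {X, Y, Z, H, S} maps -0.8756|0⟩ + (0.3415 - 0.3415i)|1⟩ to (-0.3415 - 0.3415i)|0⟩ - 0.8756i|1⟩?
Y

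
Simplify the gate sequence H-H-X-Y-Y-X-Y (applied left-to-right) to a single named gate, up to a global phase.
Y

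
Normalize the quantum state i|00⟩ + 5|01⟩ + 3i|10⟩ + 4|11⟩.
0.14i|00⟩ + 0.7001|01⟩ + 0.4201i|10⟩ + 0.5601|11⟩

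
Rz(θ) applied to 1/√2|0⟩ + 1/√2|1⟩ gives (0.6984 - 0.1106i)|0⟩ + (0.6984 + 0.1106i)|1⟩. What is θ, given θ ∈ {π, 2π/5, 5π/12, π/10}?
π/10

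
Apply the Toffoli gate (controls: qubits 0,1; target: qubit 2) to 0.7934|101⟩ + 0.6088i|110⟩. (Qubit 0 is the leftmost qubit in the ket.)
0.7934|101⟩ + 0.6088i|111⟩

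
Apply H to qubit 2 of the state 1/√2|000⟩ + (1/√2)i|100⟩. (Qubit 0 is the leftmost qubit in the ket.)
1/2|000⟩ + 1/2|001⟩ + (1/2)i|100⟩ + (1/2)i|101⟩

H on qubit 2 mixes each pair of kets that differ only in qubit 2: amplitudes (a, b) of (|…0…⟩, |…1…⟩) become ((a + b)/√2, (a − b)/√2). Kets absent from the input have amplitude 0.
(|000⟩, |001⟩): (a, b) = (1/√2, 0) → (1/2, 1/2)
(|100⟩, |101⟩): (a, b) = ((1/√2)i, 0) → ((1/2)i, (1/2)i)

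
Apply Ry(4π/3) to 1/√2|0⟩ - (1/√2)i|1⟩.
(-1/√8 + 0.6124i)|0⟩ + (0.6124 + (1/√8)i)|1⟩

Ry(4π/3) = [[cos(θ/2), −sin(θ/2)], [sin(θ/2), cos(θ/2)]]; θ = 4π/3, cos(θ/2) ≈ -0.5, sin(θ/2) ≈ 0.866025.
With a = amp(|0⟩) = 1/√2 and b = amp(|1⟩) = -(1/√2)i:
new amp(|0⟩) = (-0.5)·a + (-0.866025)·b = (-1/√8 + 0.6124i)
new amp(|1⟩) = (0.866025)·a + (-0.5)·b = (0.6124 + (1/√8)i)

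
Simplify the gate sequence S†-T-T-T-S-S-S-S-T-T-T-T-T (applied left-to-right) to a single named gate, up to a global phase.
S†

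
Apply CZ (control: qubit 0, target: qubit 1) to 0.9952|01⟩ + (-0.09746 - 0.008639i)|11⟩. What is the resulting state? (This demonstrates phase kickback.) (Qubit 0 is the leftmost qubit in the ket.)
0.9952|01⟩ + (0.09746 + 0.008639i)|11⟩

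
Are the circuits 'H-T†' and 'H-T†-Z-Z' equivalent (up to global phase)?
Yes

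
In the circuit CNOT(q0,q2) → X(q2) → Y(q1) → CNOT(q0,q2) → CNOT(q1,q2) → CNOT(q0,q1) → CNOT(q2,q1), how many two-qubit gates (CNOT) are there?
5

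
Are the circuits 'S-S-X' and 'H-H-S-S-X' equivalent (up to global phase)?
Yes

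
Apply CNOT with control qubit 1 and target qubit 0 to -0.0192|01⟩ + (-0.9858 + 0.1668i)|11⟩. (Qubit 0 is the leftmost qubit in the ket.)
(-0.9858 + 0.1668i)|01⟩ - 0.0192|11⟩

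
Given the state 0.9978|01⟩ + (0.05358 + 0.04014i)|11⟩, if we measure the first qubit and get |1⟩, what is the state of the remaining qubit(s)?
(0.8003 + 0.5996i)|1⟩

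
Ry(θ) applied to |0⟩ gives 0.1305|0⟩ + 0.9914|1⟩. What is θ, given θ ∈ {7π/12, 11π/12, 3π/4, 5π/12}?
11π/12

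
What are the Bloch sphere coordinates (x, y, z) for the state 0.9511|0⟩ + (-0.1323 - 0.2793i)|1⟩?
(-0.2517, -0.5313, 0.8091)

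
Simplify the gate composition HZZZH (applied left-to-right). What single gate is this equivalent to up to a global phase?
X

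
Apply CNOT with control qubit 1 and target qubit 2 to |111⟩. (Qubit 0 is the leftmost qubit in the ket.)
|110⟩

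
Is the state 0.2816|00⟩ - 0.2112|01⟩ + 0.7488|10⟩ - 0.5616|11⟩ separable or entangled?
Separable

Writing the state as a|00⟩ + b|01⟩ + c|10⟩ + d|11⟩, it is a product state iff ad − bc = 0.
Here (a, b, c, d) = (0.2816, -0.2112, 0.7488, -0.5616): ad − bc = (0.2816)(-0.5616) − (-0.2112)(0.7488) = 0, so the state is separable.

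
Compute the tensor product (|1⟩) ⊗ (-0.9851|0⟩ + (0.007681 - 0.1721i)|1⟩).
-0.9851|10⟩ + (0.007681 - 0.1721i)|11⟩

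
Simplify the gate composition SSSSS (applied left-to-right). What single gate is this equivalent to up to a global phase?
S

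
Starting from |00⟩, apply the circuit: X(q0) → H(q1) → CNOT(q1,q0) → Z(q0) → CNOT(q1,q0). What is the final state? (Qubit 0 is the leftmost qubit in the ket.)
-1/√2|10⟩ + 1/√2|11⟩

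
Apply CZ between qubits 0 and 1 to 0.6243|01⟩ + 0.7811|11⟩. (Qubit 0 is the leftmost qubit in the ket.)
0.6243|01⟩ - 0.7811|11⟩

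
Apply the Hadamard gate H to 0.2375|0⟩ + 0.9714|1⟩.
0.8548|0⟩ - 0.5189|1⟩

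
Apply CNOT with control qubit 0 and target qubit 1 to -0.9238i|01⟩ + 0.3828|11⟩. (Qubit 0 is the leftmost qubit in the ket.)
-0.9238i|01⟩ + 0.3828|10⟩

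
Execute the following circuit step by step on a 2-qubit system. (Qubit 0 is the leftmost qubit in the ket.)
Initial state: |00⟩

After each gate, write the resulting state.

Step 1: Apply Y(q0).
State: i|10⟩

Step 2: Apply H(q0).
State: (1/√2)i|00⟩ - (1/√2)i|10⟩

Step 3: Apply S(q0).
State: (1/√2)i|00⟩ + 1/√2|10⟩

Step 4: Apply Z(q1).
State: (1/√2)i|00⟩ + 1/√2|10⟩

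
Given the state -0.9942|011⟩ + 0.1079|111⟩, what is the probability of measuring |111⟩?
0.01164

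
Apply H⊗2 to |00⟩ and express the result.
1/2|00⟩ + 1/2|01⟩ + 1/2|10⟩ + 1/2|11⟩

H⊗2 gives amp(|y⟩) = (1/2) Σ_x (−1)^(x·y) amp(|x⟩), where x·y is the number of positions in which both x and y have a 1.
|00⟩: (1)/2 = 1/2
|01⟩: (1)/2 = 1/2
|10⟩: (1)/2 = 1/2
|11⟩: (1)/2 = 1/2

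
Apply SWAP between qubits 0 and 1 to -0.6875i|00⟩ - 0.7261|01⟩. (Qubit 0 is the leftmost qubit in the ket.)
-0.6875i|00⟩ - 0.7261|10⟩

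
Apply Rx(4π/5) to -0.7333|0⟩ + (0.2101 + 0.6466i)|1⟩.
(0.3884 - 0.1998i)|0⟩ + (0.06492 + 0.8972i)|1⟩

Rx(4π/5) = [[cos(θ/2), −i·sin(θ/2)], [−i·sin(θ/2), cos(θ/2)]]; θ = 4π/5, cos(θ/2) ≈ 0.309017, sin(θ/2) ≈ 0.951057.
With a = amp(|0⟩) = -0.7333 and b = amp(|1⟩) = (0.2101 + 0.6466i):
new amp(|0⟩) = (0.309017)·a + (-0.951057i)·b = (0.3884 - 0.1998i)
new amp(|1⟩) = (-0.951057i)·a + (0.309017)·b = (0.06492 + 0.8972i)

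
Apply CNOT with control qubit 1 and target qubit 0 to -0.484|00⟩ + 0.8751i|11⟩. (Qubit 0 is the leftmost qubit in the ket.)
-0.484|00⟩ + 0.8751i|01⟩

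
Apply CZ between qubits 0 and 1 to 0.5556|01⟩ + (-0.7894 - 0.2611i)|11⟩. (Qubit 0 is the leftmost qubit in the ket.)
0.5556|01⟩ + (0.7894 + 0.2611i)|11⟩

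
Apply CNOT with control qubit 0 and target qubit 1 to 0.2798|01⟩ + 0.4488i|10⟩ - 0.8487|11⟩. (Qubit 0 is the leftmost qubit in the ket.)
0.2798|01⟩ - 0.8487|10⟩ + 0.4488i|11⟩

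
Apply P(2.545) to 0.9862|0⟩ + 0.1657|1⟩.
0.9862|0⟩ + (-0.1371 + 0.09309i)|1⟩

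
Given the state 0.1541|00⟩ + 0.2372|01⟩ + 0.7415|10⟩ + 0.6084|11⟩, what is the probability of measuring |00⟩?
0.02375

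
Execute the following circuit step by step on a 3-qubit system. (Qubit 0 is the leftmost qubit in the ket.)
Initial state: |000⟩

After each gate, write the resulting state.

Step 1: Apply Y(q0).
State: i|100⟩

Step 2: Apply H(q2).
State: (1/√2)i|100⟩ + (1/√2)i|101⟩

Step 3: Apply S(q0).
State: -1/√2|100⟩ - 1/√2|101⟩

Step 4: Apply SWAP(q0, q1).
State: -1/√2|010⟩ - 1/√2|011⟩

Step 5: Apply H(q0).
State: -1/2|010⟩ - 1/2|011⟩ - 1/2|110⟩ - 1/2|111⟩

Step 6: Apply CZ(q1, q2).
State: -1/2|010⟩ + 1/2|011⟩ - 1/2|110⟩ + 1/2|111⟩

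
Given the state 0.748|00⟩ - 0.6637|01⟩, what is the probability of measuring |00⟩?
0.5595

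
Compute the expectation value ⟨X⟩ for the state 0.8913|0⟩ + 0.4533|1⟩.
0.8081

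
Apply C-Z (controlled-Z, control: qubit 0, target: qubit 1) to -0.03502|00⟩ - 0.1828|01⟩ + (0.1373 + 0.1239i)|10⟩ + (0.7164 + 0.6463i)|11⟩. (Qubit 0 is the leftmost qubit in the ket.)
-0.03502|00⟩ - 0.1828|01⟩ + (0.1373 + 0.1239i)|10⟩ + (-0.7164 - 0.6463i)|11⟩

C-Z leaves the control-|0⟩ kets |00⟩, |01⟩ unchanged and applies Z to qubit 1 on the control-|1⟩ pair (|10⟩, |11⟩).
Z = [[1, 0], [0, -1]].
With a = amp(|10⟩) = (0.1373 + 0.1239i) and b = amp(|11⟩) = (0.7164 + 0.6463i):
new amp(|10⟩) = (1)·a = (0.1373 + 0.1239i)
new amp(|11⟩) = (-1)·b = (-0.7164 - 0.6463i)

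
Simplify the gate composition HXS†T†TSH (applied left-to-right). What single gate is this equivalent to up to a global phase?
Z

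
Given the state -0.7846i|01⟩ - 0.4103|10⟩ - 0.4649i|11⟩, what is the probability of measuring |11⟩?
0.2161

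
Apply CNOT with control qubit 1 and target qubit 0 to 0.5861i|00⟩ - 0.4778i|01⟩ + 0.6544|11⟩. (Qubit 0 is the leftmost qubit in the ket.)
0.5861i|00⟩ + 0.6544|01⟩ - 0.4778i|11⟩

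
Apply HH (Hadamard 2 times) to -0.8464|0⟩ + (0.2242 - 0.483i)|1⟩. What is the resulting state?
-0.8464|0⟩ + (0.2242 - 0.483i)|1⟩

H² = I, so an even number of Hadamards cancels: H^2 = I and the state is unchanged.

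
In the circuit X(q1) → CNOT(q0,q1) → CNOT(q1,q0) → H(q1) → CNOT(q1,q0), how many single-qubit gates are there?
2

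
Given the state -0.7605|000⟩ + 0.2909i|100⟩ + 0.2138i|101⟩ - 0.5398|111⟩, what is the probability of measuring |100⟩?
0.08462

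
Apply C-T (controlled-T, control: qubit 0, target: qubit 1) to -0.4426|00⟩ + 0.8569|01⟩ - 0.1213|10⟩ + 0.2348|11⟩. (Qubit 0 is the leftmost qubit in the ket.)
-0.4426|00⟩ + 0.8569|01⟩ - 0.1213|10⟩ + (0.166 + 0.166i)|11⟩

C-T leaves the control-|0⟩ kets |00⟩, |01⟩ unchanged and applies T to qubit 1 on the control-|1⟩ pair (|10⟩, |11⟩).
T = [[1, 0], [0, (1/√2 + (1/√2)i)]].
With a = amp(|10⟩) = -0.1213 and b = amp(|11⟩) = 0.2348:
new amp(|10⟩) = (1)·a = -0.1213
new amp(|11⟩) = (1/√2 + (1/√2)i)·b = (0.166 + 0.166i)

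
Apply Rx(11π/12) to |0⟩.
0.1305|0⟩ - 0.9914i|1⟩

Rx(11π/12) = [[cos(θ/2), −i·sin(θ/2)], [−i·sin(θ/2), cos(θ/2)]]; θ = 11π/12, cos(θ/2) ≈ 0.130526, sin(θ/2) ≈ 0.991445.
With a = amp(|0⟩) = 1 and b = amp(|1⟩) = 0:
new amp(|0⟩) = (0.130526)·a + (-0.991445i)·b = 0.1305
new amp(|1⟩) = (-0.991445i)·a + (0.130526)·b = -0.9914i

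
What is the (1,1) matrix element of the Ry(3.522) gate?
-0.1891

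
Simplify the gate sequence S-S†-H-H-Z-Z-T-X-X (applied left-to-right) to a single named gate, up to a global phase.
T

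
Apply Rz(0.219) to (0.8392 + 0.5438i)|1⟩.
(0.7747 + 0.6323i)|1⟩

Rz(0.219) = [[e^(−iθ/2), 0], [0, e^(iθ/2)]] with e^(±iθ/2) = cos(θ/2) ± i·sin(θ/2); θ = 0.219, cos(θ/2) ≈ 0.994011, sin(θ/2) ≈ 0.109281.
With a = amp(|0⟩) = 0 and b = amp(|1⟩) = (0.8392 + 0.5438i):
new amp(|0⟩) = (0.994011 - 0.109281i)·a = 0
new amp(|1⟩) = (0.994011 + 0.109281i)·b = (0.7747 + 0.6323i)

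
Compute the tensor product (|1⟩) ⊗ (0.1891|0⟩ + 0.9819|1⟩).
0.1891|10⟩ + 0.9819|11⟩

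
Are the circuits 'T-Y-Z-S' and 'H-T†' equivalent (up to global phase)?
No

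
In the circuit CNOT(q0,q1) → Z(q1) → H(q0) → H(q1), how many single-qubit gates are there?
3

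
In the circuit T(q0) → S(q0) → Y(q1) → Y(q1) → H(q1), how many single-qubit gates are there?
5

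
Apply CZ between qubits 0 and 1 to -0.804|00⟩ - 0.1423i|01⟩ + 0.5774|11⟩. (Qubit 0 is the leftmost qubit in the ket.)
-0.804|00⟩ - 0.1423i|01⟩ - 0.5774|11⟩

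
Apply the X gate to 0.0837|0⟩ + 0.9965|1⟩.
0.9965|0⟩ + 0.0837|1⟩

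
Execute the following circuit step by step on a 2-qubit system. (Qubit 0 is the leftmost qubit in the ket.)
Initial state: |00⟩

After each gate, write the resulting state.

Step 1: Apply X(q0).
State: |10⟩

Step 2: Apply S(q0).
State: i|10⟩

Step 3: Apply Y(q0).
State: |00⟩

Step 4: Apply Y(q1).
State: i|01⟩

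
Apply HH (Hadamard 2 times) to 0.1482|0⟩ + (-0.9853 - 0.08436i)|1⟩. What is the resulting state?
0.1482|0⟩ + (-0.9853 - 0.08436i)|1⟩

H² = I, so an even number of Hadamards cancels: H^2 = I and the state is unchanged.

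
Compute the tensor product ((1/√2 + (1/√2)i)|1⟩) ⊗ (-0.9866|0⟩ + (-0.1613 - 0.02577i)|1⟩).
(-0.6976 - 0.6976i)|10⟩ + (-0.09583 - 0.1323i)|11⟩

amp(|b₁b₂…⟩) = product of the factor amplitudes for bits b₁, b₂, …; only kets whose every factor amplitude is nonzero survive.
|10⟩: (1/√2 + (1/√2)i)(-0.9866) = (-0.6976 - 0.6976i)
|11⟩: (1/√2 + (1/√2)i)(-0.1613 - 0.02577i) = (-0.09583 - 0.1323i)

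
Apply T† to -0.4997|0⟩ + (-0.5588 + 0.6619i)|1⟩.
-0.4997|0⟩ + (0.0729 + 0.8632i)|1⟩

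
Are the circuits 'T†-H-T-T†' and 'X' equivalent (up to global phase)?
No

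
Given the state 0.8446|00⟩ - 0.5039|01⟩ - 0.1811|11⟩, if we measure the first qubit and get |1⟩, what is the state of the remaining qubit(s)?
-|1⟩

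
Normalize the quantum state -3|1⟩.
-|1⟩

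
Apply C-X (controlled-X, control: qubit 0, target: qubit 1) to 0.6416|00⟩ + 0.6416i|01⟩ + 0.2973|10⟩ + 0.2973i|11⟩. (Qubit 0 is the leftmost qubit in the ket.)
0.6416|00⟩ + 0.6416i|01⟩ + 0.2973i|10⟩ + 0.2973|11⟩

C-X leaves the control-|0⟩ kets |00⟩, |01⟩ unchanged and applies X to qubit 1 on the control-|1⟩ pair (|10⟩, |11⟩).
X = [[0, 1], [1, 0]].
With a = amp(|10⟩) = 0.2973 and b = amp(|11⟩) = 0.2973i:
new amp(|10⟩) = (1)·b = 0.2973i
new amp(|11⟩) = (1)·a = 0.2973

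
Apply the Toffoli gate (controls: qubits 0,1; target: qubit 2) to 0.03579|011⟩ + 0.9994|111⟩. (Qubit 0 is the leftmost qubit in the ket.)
0.03579|011⟩ + 0.9994|110⟩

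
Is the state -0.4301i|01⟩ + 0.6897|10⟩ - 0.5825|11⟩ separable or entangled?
Entangled

Writing the state as a|00⟩ + b|01⟩ + c|10⟩ + d|11⟩, it is a product state iff ad − bc = 0.
Here (a, b, c, d) = (0, -0.4301i, 0.6897, -0.5825): ad − bc = (0)(-0.5825) − (-0.4301i)(0.6897) = 0.2966i ≠ 0, so the state is entangled.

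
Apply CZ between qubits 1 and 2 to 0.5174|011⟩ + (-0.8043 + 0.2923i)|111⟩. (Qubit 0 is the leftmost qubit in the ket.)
-0.5174|011⟩ + (0.8043 - 0.2923i)|111⟩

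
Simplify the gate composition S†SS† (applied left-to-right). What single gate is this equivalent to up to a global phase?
S†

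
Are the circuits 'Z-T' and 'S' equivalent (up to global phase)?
No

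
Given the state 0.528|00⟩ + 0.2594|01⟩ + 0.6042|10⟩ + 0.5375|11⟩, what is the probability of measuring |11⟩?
0.2889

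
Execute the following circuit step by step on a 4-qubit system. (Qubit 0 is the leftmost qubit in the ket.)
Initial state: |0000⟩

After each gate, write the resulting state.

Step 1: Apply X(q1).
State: |0100⟩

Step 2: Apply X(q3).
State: |0101⟩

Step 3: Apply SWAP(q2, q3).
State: |0110⟩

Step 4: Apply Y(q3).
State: i|0111⟩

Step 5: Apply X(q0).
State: i|1111⟩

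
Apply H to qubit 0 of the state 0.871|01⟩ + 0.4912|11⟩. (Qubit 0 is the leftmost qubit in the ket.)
0.9632|01⟩ + 0.2686|11⟩

H on qubit 0 mixes each pair of kets that differ only in qubit 0: amplitudes (a, b) of (|…0…⟩, |…1…⟩) become ((a + b)/√2, (a − b)/√2). Kets absent from the input have amplitude 0.
(|01⟩, |11⟩): (a, b) = (0.871, 0.4912) → (0.9632, 0.2686)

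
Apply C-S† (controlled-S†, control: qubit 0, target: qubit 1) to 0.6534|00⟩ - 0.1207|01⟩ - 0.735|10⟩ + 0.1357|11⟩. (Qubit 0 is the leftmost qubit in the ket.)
0.6534|00⟩ - 0.1207|01⟩ - 0.735|10⟩ - 0.1357i|11⟩

C-S† leaves the control-|0⟩ kets |00⟩, |01⟩ unchanged and applies S† to qubit 1 on the control-|1⟩ pair (|10⟩, |11⟩).
S† = [[1, 0], [0, -i]].
With a = amp(|10⟩) = -0.735 and b = amp(|11⟩) = 0.1357:
new amp(|10⟩) = (1)·a = -0.735
new amp(|11⟩) = (-i)·b = -0.1357i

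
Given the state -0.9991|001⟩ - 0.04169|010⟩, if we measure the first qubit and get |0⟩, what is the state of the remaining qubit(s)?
-0.9991|01⟩ - 0.04169|10⟩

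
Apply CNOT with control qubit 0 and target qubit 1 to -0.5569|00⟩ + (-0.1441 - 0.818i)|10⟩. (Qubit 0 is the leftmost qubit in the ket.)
-0.5569|00⟩ + (-0.1441 - 0.818i)|11⟩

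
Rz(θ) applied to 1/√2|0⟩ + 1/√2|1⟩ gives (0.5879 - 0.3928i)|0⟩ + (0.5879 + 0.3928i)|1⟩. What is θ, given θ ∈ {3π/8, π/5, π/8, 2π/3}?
3π/8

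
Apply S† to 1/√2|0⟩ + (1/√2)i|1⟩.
1/√2|0⟩ + 1/√2|1⟩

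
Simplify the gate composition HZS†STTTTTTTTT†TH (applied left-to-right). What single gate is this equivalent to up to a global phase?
X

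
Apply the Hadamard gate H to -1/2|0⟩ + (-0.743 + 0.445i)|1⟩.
(-0.8789 + 0.3147i)|0⟩ + (0.1718 - 0.3147i)|1⟩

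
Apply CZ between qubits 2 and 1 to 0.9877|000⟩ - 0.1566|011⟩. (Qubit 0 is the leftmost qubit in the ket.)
0.9877|000⟩ + 0.1566|011⟩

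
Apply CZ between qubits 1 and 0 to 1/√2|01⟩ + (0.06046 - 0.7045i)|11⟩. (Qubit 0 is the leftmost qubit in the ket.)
1/√2|01⟩ + (-0.06046 + 0.7045i)|11⟩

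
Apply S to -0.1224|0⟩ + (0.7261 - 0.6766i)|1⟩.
-0.1224|0⟩ + (0.6766 + 0.7261i)|1⟩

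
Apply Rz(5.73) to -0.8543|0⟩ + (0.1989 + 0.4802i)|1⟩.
(0.8218 + 0.2333i)|0⟩ + (-0.3225 - 0.4076i)|1⟩

Rz(5.73) = [[e^(−iθ/2), 0], [0, e^(iθ/2)]] with e^(±iθ/2) = cos(θ/2) ± i·sin(θ/2); θ = 5.73, cos(θ/2) ≈ -0.961991, sin(θ/2) ≈ 0.273079.
With a = amp(|0⟩) = -0.8543 and b = amp(|1⟩) = (0.1989 + 0.4802i):
new amp(|0⟩) = (-0.961991 - 0.273079i)·a = (0.8218 + 0.2333i)
new amp(|1⟩) = (-0.961991 + 0.273079i)·b = (-0.3225 - 0.4076i)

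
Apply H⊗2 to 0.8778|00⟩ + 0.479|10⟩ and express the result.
0.6784|00⟩ + 0.6784|01⟩ + 0.1994|10⟩ + 0.1994|11⟩

H⊗2 gives amp(|y⟩) = (1/2) Σ_x (−1)^(x·y) amp(|x⟩), where x·y is the number of positions in which both x and y have a 1.
|00⟩: (0.8778 + 0.479)/2 = 0.6784
|01⟩: (0.8778 + 0.479)/2 = 0.6784
|10⟩: (0.8778 - 0.479)/2 = 0.1994
|11⟩: (0.8778 - 0.479)/2 = 0.1994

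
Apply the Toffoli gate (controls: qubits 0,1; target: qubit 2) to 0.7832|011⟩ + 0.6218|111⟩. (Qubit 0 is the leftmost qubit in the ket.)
0.7832|011⟩ + 0.6218|110⟩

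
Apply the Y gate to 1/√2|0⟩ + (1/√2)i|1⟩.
1/√2|0⟩ + (1/√2)i|1⟩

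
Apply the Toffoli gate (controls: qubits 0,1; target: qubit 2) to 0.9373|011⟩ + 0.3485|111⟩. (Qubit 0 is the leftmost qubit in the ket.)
0.9373|011⟩ + 0.3485|110⟩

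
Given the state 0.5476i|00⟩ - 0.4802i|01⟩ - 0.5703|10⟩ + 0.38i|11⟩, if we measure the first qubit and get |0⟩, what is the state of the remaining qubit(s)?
0.7519i|0⟩ - 0.6593i|1⟩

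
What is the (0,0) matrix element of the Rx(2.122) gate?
0.488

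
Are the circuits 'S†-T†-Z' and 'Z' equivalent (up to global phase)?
No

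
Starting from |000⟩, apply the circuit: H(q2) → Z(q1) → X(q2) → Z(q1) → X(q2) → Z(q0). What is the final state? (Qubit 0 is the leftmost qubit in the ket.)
1/√2|000⟩ + 1/√2|001⟩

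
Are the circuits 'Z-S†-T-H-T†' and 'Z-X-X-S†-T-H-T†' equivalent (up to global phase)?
Yes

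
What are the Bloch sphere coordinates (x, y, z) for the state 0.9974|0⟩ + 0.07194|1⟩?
(0.1435, 0, 0.9896)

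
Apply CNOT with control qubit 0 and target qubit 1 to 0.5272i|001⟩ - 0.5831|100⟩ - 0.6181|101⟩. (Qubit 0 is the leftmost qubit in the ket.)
0.5272i|001⟩ - 0.5831|110⟩ - 0.6181|111⟩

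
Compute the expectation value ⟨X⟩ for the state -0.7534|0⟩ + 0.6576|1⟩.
-0.9909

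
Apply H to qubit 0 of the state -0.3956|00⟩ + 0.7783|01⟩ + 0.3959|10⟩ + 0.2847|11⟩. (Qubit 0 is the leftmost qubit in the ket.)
0.0002121|00⟩ + 0.7517|01⟩ - 0.5597|10⟩ + 0.349|11⟩

H on qubit 0 mixes each pair of kets that differ only in qubit 0: amplitudes (a, b) of (|…0…⟩, |…1…⟩) become ((a + b)/√2, (a − b)/√2). Kets absent from the input have amplitude 0.
(|00⟩, |10⟩): (a, b) = (-0.3956, 0.3959) → (0.0002121, -0.5597)
(|01⟩, |11⟩): (a, b) = (0.7783, 0.2847) → (0.7517, 0.349)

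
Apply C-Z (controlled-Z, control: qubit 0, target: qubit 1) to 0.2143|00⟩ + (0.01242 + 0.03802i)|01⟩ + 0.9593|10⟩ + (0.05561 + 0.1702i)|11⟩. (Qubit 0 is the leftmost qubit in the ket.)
0.2143|00⟩ + (0.01242 + 0.03802i)|01⟩ + 0.9593|10⟩ + (-0.05561 - 0.1702i)|11⟩

C-Z leaves the control-|0⟩ kets |00⟩, |01⟩ unchanged and applies Z to qubit 1 on the control-|1⟩ pair (|10⟩, |11⟩).
Z = [[1, 0], [0, -1]].
With a = amp(|10⟩) = 0.9593 and b = amp(|11⟩) = (0.05561 + 0.1702i):
new amp(|10⟩) = (1)·a = 0.9593
new amp(|11⟩) = (-1)·b = (-0.05561 - 0.1702i)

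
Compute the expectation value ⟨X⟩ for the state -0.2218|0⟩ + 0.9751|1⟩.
-0.4326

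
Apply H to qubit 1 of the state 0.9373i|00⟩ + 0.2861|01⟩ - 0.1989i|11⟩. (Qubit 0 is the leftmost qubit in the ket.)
(0.2023 + 0.6628i)|00⟩ + (-0.2023 + 0.6628i)|01⟩ - 0.1406i|10⟩ + 0.1406i|11⟩

H on qubit 1 mixes each pair of kets that differ only in qubit 1: amplitudes (a, b) of (|…0…⟩, |…1…⟩) become ((a + b)/√2, (a − b)/√2). Kets absent from the input have amplitude 0.
(|00⟩, |01⟩): (a, b) = (0.9373i, 0.2861) → ((0.2023 + 0.6628i), (-0.2023 + 0.6628i))
(|10⟩, |11⟩): (a, b) = (0, -0.1989i) → (-0.1406i, 0.1406i)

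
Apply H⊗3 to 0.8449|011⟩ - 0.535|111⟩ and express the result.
0.1096|000⟩ - 0.1096|001⟩ - 0.1096|010⟩ + 0.1096|011⟩ + 0.4879|100⟩ - 0.4879|101⟩ - 0.4879|110⟩ + 0.4879|111⟩

H⊗3 gives amp(|y⟩) = (1/2√2) Σ_x (−1)^(x·y) amp(|x⟩), where x·y is the number of positions in which both x and y have a 1.
|000⟩: (0.8449 - 0.535)/(2√2) = 0.1096
|001⟩: (-0.8449 + 0.535)/(2√2) = -0.1096
|010⟩: (-0.8449 + 0.535)/(2√2) = -0.1096
|011⟩: (0.8449 - 0.535)/(2√2) = 0.1096
|100⟩: (0.8449 + 0.535)/(2√2) = 0.4879
|101⟩: (-0.8449 - 0.535)/(2√2) = -0.4879
|110⟩: (-0.8449 - 0.535)/(2√2) = -0.4879
|111⟩: (0.8449 + 0.535)/(2√2) = 0.4879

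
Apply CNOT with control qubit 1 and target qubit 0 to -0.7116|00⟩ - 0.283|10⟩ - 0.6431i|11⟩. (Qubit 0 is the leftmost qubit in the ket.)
-0.7116|00⟩ - 0.6431i|01⟩ - 0.283|10⟩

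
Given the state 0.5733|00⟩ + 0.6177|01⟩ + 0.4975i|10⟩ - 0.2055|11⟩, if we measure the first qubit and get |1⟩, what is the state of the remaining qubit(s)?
0.9243i|0⟩ - 0.3818|1⟩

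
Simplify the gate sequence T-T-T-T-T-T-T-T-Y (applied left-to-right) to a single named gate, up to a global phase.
Y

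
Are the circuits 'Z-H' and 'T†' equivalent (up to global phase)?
No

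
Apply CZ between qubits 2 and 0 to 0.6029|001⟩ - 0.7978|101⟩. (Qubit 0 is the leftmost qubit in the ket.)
0.6029|001⟩ + 0.7978|101⟩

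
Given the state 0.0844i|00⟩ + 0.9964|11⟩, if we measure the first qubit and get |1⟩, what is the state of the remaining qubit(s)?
|1⟩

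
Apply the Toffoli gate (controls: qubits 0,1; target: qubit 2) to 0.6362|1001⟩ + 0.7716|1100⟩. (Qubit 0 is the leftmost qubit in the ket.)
0.6362|1001⟩ + 0.7716|1110⟩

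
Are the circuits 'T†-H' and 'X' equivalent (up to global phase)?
No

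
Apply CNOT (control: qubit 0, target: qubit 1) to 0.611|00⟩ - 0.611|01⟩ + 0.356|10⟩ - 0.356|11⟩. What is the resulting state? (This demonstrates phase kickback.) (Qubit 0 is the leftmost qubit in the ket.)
0.611|00⟩ - 0.611|01⟩ - 0.356|10⟩ + 0.356|11⟩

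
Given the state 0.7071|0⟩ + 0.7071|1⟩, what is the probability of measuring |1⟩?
0.5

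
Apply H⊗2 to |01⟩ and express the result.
1/2|00⟩ - 1/2|01⟩ + 1/2|10⟩ - 1/2|11⟩

H⊗2 gives amp(|y⟩) = (1/2) Σ_x (−1)^(x·y) amp(|x⟩), where x·y is the number of positions in which both x and y have a 1.
|00⟩: (1)/2 = 1/2
|01⟩: (-1)/2 = -1/2
|10⟩: (1)/2 = 1/2
|11⟩: (-1)/2 = -1/2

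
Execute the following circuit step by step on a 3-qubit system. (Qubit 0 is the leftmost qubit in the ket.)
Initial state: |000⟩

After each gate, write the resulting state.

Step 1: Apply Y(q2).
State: i|001⟩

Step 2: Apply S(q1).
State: i|001⟩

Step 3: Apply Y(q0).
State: -|101⟩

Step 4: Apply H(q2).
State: -1/√2|100⟩ + 1/√2|101⟩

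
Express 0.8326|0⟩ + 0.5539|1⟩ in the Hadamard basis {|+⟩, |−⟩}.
0.9804|+⟩ + 0.1971|−⟩

With |ψ⟩ = α|0⟩ + β|1⟩, the Hadamard-basis coefficients are ⟨+|ψ⟩ = (α + β)/√2 and ⟨−|ψ⟩ = (α − β)/√2.
Here α = 0.8326, β = 0.5539: (α + β)/√2 = 0.9804, (α − β)/√2 = 0.1971.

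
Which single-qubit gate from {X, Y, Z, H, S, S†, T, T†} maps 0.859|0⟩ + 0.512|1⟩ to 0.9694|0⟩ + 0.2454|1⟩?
H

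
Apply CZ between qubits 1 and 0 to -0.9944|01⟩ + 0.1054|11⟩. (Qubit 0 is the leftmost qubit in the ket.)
-0.9944|01⟩ - 0.1054|11⟩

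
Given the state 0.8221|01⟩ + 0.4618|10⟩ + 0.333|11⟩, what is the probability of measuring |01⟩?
0.6758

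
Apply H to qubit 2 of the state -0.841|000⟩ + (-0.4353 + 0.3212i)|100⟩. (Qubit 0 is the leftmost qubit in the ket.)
-0.5947|000⟩ - 0.5947|001⟩ + (-0.3078 + 0.2271i)|100⟩ + (-0.3078 + 0.2271i)|101⟩

H on qubit 2 mixes each pair of kets that differ only in qubit 2: amplitudes (a, b) of (|…0…⟩, |…1…⟩) become ((a + b)/√2, (a − b)/√2). Kets absent from the input have amplitude 0.
(|000⟩, |001⟩): (a, b) = (-0.841, 0) → (-0.5947, -0.5947)
(|100⟩, |101⟩): (a, b) = ((-0.4353 + 0.3212i), 0) → ((-0.3078 + 0.2271i), (-0.3078 + 0.2271i))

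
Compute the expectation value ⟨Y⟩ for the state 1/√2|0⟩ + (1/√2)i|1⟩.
1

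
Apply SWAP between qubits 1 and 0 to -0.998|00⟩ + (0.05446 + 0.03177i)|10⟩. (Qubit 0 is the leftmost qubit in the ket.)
-0.998|00⟩ + (0.05446 + 0.03177i)|01⟩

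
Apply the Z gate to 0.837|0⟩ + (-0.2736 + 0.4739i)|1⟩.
0.837|0⟩ + (0.2736 - 0.4739i)|1⟩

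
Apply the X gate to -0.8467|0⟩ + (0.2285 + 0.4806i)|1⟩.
(0.2285 + 0.4806i)|0⟩ - 0.8467|1⟩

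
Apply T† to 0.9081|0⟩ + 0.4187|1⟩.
0.9081|0⟩ + (0.2961 - 0.2961i)|1⟩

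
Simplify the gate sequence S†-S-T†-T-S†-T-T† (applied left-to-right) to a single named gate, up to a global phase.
S†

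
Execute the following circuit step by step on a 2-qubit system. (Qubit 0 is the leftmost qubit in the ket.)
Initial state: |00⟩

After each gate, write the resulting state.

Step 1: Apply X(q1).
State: |01⟩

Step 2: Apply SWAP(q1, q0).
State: |10⟩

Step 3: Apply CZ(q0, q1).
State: |10⟩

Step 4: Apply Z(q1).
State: |10⟩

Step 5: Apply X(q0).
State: |00⟩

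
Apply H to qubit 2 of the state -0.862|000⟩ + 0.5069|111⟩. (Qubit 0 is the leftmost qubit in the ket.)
-0.6095|000⟩ - 0.6095|001⟩ + 0.3584|110⟩ - 0.3584|111⟩

H on qubit 2 mixes each pair of kets that differ only in qubit 2: amplitudes (a, b) of (|…0…⟩, |…1…⟩) become ((a + b)/√2, (a − b)/√2). Kets absent from the input have amplitude 0.
(|000⟩, |001⟩): (a, b) = (-0.862, 0) → (-0.6095, -0.6095)
(|110⟩, |111⟩): (a, b) = (0, 0.5069) → (0.3584, -0.3584)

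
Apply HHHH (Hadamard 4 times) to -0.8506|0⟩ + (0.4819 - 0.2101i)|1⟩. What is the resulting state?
-0.8506|0⟩ + (0.4819 - 0.2101i)|1⟩

H² = I, so an even number of Hadamards cancels: H^4 = I and the state is unchanged.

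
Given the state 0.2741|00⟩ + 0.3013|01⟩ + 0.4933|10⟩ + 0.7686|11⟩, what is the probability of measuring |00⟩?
0.07513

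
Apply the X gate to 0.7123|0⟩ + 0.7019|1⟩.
0.7019|0⟩ + 0.7123|1⟩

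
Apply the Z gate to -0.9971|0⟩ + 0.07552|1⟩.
-0.9971|0⟩ - 0.07552|1⟩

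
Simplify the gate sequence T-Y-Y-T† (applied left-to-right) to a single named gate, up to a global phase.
I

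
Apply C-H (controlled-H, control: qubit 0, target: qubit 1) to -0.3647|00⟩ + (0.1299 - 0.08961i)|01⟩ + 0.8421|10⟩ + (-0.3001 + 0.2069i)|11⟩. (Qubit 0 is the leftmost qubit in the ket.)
-0.3647|00⟩ + (0.1299 - 0.08961i)|01⟩ + (0.3833 + 0.1463i)|10⟩ + (0.8077 - 0.1463i)|11⟩

C-H leaves the control-|0⟩ kets |00⟩, |01⟩ unchanged and applies H to qubit 1 on the control-|1⟩ pair (|10⟩, |11⟩).
H = [[1/√2, 1/√2], [1/√2, -1/√2]].
With a = amp(|10⟩) = 0.8421 and b = amp(|11⟩) = (-0.3001 + 0.2069i):
new amp(|10⟩) = (1/√2)·a + (1/√2)·b = (0.3833 + 0.1463i)
new amp(|11⟩) = (1/√2)·a + (-1/√2)·b = (0.8077 - 0.1463i)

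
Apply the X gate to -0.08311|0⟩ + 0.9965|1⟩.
0.9965|0⟩ - 0.08311|1⟩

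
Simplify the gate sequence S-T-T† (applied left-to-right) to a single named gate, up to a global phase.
S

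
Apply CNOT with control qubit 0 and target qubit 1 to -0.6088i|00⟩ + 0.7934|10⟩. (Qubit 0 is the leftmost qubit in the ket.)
-0.6088i|00⟩ + 0.7934|11⟩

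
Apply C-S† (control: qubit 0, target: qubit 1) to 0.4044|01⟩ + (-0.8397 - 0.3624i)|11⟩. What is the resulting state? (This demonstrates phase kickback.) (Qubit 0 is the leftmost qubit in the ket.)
0.4044|01⟩ + (-0.3624 + 0.8397i)|11⟩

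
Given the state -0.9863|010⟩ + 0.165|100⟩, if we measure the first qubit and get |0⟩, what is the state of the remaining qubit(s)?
-|10⟩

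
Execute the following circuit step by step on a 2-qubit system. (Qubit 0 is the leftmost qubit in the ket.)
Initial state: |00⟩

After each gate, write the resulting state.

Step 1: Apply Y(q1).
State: i|01⟩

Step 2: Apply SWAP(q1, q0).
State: i|10⟩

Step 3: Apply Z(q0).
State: -i|10⟩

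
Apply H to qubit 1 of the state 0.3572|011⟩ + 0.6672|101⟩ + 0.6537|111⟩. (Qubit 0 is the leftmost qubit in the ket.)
0.2526|001⟩ - 0.2526|011⟩ + 0.934|101⟩ + 0.009546|111⟩

H on qubit 1 mixes each pair of kets that differ only in qubit 1: amplitudes (a, b) of (|…0…⟩, |…1…⟩) become ((a + b)/√2, (a − b)/√2). Kets absent from the input have amplitude 0.
(|001⟩, |011⟩): (a, b) = (0, 0.3572) → (0.2526, -0.2526)
(|101⟩, |111⟩): (a, b) = (0.6672, 0.6537) → (0.934, 0.009546)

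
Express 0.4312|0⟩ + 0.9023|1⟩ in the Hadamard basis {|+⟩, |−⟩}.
0.9429|+⟩ - 0.3331|−⟩

With |ψ⟩ = α|0⟩ + β|1⟩, the Hadamard-basis coefficients are ⟨+|ψ⟩ = (α + β)/√2 and ⟨−|ψ⟩ = (α − β)/√2.
Here α = 0.4312, β = 0.9023: (α + β)/√2 = 0.9429, (α − β)/√2 = -0.3331.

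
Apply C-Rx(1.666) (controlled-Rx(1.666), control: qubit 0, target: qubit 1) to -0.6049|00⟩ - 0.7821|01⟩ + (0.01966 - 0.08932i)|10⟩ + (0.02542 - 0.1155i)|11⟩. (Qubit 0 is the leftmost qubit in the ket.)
-0.6049|00⟩ - 0.7821|01⟩ + (-0.07224 - 0.07889i)|10⟩ + (-0.04899 - 0.09224i)|11⟩

C-Rx(1.666) leaves the control-|0⟩ kets |00⟩, |01⟩ unchanged and applies Rx(1.666) to qubit 1 on the control-|1⟩ pair (|10⟩, |11⟩).
Rx(1.666) = [[cos(θ/2), −i·sin(θ/2)], [−i·sin(θ/2), cos(θ/2)]]; θ = 1.666, cos(θ/2) ≈ 0.672659, sin(θ/2) ≈ 0.739953.
With a = amp(|10⟩) = (0.01966 - 0.08932i) and b = amp(|11⟩) = (0.02542 - 0.1155i):
new amp(|10⟩) = (0.672659)·a + (-0.739953i)·b = (-0.07224 - 0.07889i)
new amp(|11⟩) = (-0.739953i)·a + (0.672659)·b = (-0.04899 - 0.09224i)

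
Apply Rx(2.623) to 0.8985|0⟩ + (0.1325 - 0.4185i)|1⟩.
(-0.1741 - 0.1281i)|0⟩ + (0.03397 - 0.9758i)|1⟩

Rx(2.623) = [[cos(θ/2), −i·sin(θ/2)], [−i·sin(θ/2), cos(θ/2)]]; θ = 2.623, cos(θ/2) ≈ 0.2564, sin(θ/2) ≈ 0.966571.
With a = amp(|0⟩) = 0.8985 and b = amp(|1⟩) = (0.1325 - 0.4185i):
new amp(|0⟩) = (0.2564)·a + (-0.966571i)·b = (-0.1741 - 0.1281i)
new amp(|1⟩) = (-0.966571i)·a + (0.2564)·b = (0.03397 - 0.9758i)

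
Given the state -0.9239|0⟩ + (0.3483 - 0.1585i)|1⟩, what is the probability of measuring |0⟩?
0.8536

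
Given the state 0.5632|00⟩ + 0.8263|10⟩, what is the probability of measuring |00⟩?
0.3172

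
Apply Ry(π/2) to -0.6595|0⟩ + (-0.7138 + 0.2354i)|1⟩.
(0.0384 - 0.1665i)|0⟩ + (-0.9711 + 0.1665i)|1⟩

Ry(π/2) = [[cos(θ/2), −sin(θ/2)], [sin(θ/2), cos(θ/2)]]; θ = π/2, cos(θ/2) ≈ 0.707107, sin(θ/2) ≈ 0.707107.
With a = amp(|0⟩) = -0.6595 and b = amp(|1⟩) = (-0.7138 + 0.2354i):
new amp(|0⟩) = (0.707107)·a + (-0.707107)·b = (0.0384 - 0.1665i)
new amp(|1⟩) = (0.707107)·a + (0.707107)·b = (-0.9711 + 0.1665i)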